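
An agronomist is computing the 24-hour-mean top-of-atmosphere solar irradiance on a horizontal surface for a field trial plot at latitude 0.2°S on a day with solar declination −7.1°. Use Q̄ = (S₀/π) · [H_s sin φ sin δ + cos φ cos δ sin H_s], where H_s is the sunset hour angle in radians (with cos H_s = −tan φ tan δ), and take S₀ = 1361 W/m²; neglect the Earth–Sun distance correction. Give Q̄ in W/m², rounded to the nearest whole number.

−tan φ tan δ = −(-0.0035)(-0.1246) = -0.0004; H_s = arccos(-0.0004) = 90.02°. In radians, H_s = 1.5711.
H_s sin φ sin δ = 1.5711 × -0.0035 × -0.1236 = 0.0007.
cos φ cos δ sin H_s = 1.0000 × 0.9923 × 1.0000 = 0.9923.
Q̄ = (1361/π) × (0.0007 + 0.9923) = 433.22 × 0.9930 = 430.19 W/m².

430 W/m²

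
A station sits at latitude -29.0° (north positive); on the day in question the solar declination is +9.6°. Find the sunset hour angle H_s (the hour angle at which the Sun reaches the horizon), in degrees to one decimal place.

84.6°

The sunset hour angle satisfies cos H_s = −tan φ tan δ = 0.0938, giving H_s = 84.62°.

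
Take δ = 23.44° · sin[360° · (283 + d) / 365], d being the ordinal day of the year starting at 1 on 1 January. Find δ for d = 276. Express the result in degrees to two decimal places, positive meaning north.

360 × (283 + 276) / 365 = 551.342°; sin(551.342°) = -0.1967.
δ = 23.44 × -0.1967 = -4.611° ≈ -4.61°.

-4.61°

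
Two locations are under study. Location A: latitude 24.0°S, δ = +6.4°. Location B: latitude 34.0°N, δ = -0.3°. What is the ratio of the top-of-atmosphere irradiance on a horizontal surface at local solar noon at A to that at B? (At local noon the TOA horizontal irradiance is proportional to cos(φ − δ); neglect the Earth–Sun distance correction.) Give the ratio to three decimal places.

1.044

A: cos θ_z = cos(-24.0° − (6.4°)) = 0.8625.
B: cos θ_z = cos(34.0° − (-0.3°)) = 0.8261.
Ratio A/B = 0.8625 / 0.8261 = 1.0441.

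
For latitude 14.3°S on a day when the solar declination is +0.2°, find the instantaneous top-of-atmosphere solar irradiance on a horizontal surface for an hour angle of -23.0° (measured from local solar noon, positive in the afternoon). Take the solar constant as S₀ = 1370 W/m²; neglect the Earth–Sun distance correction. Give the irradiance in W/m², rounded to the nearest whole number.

1221 W/m²

cos θ_z = sin(-14.3°) sin(0.2°) + cos(-14.3°) cos(0.2°) cos(-23.00°) = -0.0009 + 0.8920 = 0.8911.
Top-of-atmosphere irradiance = S₀ cos θ_z = 1370 × 0.8911 = 1220.81 W/m².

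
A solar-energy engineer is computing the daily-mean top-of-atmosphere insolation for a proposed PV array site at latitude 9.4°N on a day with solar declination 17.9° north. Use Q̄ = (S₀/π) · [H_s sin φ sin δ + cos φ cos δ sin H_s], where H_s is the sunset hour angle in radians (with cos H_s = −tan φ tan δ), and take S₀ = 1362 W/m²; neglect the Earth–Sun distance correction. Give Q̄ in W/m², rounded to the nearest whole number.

442 W/m²

−tan φ tan δ = −(0.1655)(0.3230) = -0.0535; H_s = arccos(-0.0535) = 93.07°. In radians, H_s = 1.6244.
H_s sin φ sin δ = 1.6244 × 0.1633 × 0.3074 = 0.0815.
cos φ cos δ sin H_s = 0.9866 × 0.9516 × 0.9986 = 0.9375.
Q̄ = (1362/π) × (0.0815 + 0.9375) = 433.54 × 1.0190 = 441.78 W/m².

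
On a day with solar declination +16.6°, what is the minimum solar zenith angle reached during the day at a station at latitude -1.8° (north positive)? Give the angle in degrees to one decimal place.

At local solar noon the hour angle is zero, so the zenith angle is |φ − δ| = |-1.8° − (16.6°)| = 18.4°.

18.4°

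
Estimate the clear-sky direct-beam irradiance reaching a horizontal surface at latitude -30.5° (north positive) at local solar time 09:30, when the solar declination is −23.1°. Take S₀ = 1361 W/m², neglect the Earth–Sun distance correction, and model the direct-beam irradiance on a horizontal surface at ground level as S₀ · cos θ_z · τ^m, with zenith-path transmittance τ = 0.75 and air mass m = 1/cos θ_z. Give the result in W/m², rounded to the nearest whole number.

796 W/m²

Hour angle H = 15° × (9.5 − 12) = -37.50°.
With φ = -30.5°, δ = -23.1°, H = -37.50°: sin φ sin δ = 0.1991, cos φ cos δ cos H = 0.6288, so cos θ_z = 0.8279.
Air mass m = 1/cos θ_z = 1/0.8279 = 1.208; τ^m = 0.75^1.208 = 0.7064.
Surface direct beam = 1361 × 0.8279 × 0.7064 = 795.95 W/m².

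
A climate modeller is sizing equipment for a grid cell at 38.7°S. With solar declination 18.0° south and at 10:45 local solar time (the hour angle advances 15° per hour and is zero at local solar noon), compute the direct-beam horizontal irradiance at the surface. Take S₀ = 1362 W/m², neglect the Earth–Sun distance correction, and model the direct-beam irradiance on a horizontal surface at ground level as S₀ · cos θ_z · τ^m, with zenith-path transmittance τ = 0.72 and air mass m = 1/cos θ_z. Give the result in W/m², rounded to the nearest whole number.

846 W/m²

Hour angle H = 15° × (10.75 − 12) = -18.75°.
cos θ_z = sin φ sin δ + cos φ cos δ cos H = (-0.6252)(-0.3090) + (0.7804)(0.9511)(0.9469) = 0.8960.
Air mass m = 1/cos θ_z = 1/0.8960 = 1.116; τ^m = 0.72^1.116 = 0.6931.
Surface direct beam = 1362 × 0.8960 × 0.6931 = 845.83 W/m².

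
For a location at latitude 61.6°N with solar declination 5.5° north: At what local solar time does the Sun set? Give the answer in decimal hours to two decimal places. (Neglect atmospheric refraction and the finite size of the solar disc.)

18.68 h

The sunset hour angle satisfies cos H_s = −tan φ tan δ = -0.1781, giving H_s = 100.26°.
Sunset is at 12 + H_s/15 = 12 + 6.684 = 18.684 h local solar time.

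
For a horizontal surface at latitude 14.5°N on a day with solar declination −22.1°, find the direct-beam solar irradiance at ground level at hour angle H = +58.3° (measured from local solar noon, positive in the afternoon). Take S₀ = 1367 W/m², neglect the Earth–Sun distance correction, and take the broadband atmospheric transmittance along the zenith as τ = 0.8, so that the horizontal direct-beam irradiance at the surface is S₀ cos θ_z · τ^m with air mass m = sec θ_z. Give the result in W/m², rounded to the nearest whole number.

285 W/m²

cos θ_z = sin(14.5°) sin(-22.1°) + cos(14.5°) cos(-22.1°) cos(58.30°) = -0.0942 + 0.4714 = 0.3772.
Air mass m = 1/cos θ_z = 1/0.3772 = 2.651; τ^m = 0.8^2.651 = 0.5535.
Surface direct beam = 1367 × 0.3772 × 0.5535 = 285.40 W/m².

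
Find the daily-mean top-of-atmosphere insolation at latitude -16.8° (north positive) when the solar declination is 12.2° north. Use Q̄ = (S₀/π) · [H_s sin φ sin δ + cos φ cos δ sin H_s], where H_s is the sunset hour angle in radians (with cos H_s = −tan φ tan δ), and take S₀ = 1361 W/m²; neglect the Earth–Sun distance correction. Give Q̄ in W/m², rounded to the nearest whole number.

cos H_s = −tan(-16.8°) · tan(12.2°) = 0.0653, so H_s = arccos(0.0653) = 86.26°. In radians, H_s = 1.5055.
H_s sin φ sin δ = 1.5055 × -0.2890 × 0.2113 = -0.0919.
cos φ cos δ sin H_s = 0.9573 × 0.9774 × 0.9979 = 0.9337.
Q̄ = (1361/π) × (-0.0919 + 0.9337) = 433.22 × 0.8418 = 364.68 W/m².

365 W/m²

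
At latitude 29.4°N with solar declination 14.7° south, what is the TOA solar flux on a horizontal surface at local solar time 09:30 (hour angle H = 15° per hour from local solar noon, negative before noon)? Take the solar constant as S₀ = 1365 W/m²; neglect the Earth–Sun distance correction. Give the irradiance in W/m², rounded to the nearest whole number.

743 W/m²

Hour angle H = 15° × (9.5 − 12) = -37.50°.
With φ = 29.4°, δ = -14.7°, H = -37.50°: sin φ sin δ = -0.1246, cos φ cos δ cos H = 0.6686, so cos θ_z = 0.5440.
Top-of-atmosphere irradiance = S₀ cos θ_z = 1365 × 0.5440 = 742.56 W/m².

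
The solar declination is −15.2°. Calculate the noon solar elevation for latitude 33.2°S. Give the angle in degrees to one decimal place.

At local solar noon the hour angle is zero, so the elevation is 90° − |φ − δ| = 90° − |-33.2° − (-15.2°)| = 90° − 18.0° = 72.0°.

72.0°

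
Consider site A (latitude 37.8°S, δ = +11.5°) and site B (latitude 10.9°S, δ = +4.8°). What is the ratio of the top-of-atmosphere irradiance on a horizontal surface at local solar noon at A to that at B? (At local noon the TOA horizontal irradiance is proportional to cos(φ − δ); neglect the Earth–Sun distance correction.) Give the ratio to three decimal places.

A: cos θ_z = cos(-37.8° − (11.5°)) = 0.6521.
B: cos θ_z = cos(-10.9° − (4.8°)) = 0.9627.
Ratio A/B = 0.6521 / 0.9627 = 0.6774.

0.677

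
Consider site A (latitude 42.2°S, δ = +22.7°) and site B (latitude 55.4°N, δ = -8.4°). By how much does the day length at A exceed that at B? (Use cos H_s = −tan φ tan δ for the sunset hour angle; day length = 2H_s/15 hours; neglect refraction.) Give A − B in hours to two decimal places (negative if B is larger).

-1.32 h

A: H_s = arccos(−tan -42.2° · tan 22.7°) = 67.71°, so 2H_s/15 = 9.0280 h.
B: H_s = arccos(−tan 55.4° · tan -8.4°) = 77.64°, so 2H_s/15 = 10.3520 h.
A − B = 9.0280 − 10.3520 = -1.3240 h.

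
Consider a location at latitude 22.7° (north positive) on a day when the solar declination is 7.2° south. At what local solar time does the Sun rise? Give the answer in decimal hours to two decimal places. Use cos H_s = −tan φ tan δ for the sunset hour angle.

−tan φ tan δ = −(0.4183)(-0.1263) = 0.0528; H_s = arccos(0.0528) = 86.97°.
Sunrise is at 12 − H_s/15 = 12 − 5.798 = 6.202 h local solar time.

6.20 h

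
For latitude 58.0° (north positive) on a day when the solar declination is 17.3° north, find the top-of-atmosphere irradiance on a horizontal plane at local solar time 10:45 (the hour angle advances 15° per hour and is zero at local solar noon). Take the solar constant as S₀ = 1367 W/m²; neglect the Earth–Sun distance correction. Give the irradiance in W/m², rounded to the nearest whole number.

1000 W/m²

Hour angle H = 15° × (10.75 − 12) = -18.75°.
cos θ_z = sin(58.0°) sin(17.3°) + cos(58.0°) cos(17.3°) cos(-18.75°) = 0.2522 + 0.4791 = 0.7313.
Top-of-atmosphere irradiance = S₀ cos θ_z = 1367 × 0.7313 = 999.69 W/m².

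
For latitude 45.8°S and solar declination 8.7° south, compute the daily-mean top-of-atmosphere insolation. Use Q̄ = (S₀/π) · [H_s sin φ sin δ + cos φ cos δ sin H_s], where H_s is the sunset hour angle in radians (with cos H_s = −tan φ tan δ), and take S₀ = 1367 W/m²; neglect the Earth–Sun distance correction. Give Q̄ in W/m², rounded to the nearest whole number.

378 W/m²

cos H_s = −tan(-45.8°) · tan(-8.7°) = -0.1574, so H_s = arccos(-0.1574) = 99.06°. In radians, H_s = 1.7289.
H_s sin φ sin δ = 1.7289 × -0.7169 × -0.1513 = 0.1875.
cos φ cos δ sin H_s = 0.6972 × 0.9885 × 0.9875 = 0.6806.
Q̄ = (1367/π) × (0.1875 + 0.6806) = 435.13 × 0.8681 = 377.74 W/m².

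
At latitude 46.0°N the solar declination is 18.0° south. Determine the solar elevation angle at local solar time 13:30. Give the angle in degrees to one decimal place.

Hour angle H = 15° × (13.5 − 12) = 22.50°.
With φ = 46.0°, δ = -18.0°, H = 22.50°: sin φ sin δ = -0.2223, cos φ cos δ cos H = 0.6104, so cos θ_z = 0.3881.
θ_z = arccos(0.3881) = 67.16°, so the elevation is 90° − 67.16° = 22.84°.

22.8°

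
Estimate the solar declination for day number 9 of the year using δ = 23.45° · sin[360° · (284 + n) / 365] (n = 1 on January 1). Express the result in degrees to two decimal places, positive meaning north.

360 × (284 + 9) / 365 = 288.986°; sin(288.986°) = -0.9456.
δ = 23.45 × -0.9456 = -22.174° ≈ -22.17°.

-22.17°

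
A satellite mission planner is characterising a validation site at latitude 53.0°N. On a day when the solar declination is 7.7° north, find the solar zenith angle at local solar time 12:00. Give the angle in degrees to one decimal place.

Hour angle H = 15° × (12 − 12) = 0.00°.
cos θ_z = sin φ sin δ + cos φ cos δ cos H = (0.7986)(0.1340) + (0.6018)(0.9910)(1.0000) = 0.7034.
θ_z = arccos(0.7034) = 45.30°.

45.3°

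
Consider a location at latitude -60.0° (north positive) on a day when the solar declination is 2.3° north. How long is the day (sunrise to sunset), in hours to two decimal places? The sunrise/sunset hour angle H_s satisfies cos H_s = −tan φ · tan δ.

cos H_s = −tan(-60.0°) · tan(2.3°) = 0.0696, so H_s = arccos(0.0696) = 86.01°.
Day length = 2 H_s / 15° h⁻¹ = 172.02° / 15 = 11.468 h.

11.47 hours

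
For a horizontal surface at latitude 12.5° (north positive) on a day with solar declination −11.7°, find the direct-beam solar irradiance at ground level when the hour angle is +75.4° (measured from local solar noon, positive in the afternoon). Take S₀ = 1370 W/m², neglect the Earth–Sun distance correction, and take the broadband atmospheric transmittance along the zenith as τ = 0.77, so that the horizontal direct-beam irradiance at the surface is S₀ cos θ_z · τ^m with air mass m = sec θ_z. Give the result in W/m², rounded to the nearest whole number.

cos θ_z = sin(12.5°) sin(-11.7°) + cos(12.5°) cos(-11.7°) cos(75.40°) = -0.0439 + 0.2410 = 0.1971.
Air mass m = 1/cos θ_z = 1/0.1971 = 5.074; τ^m = 0.77^5.074 = 0.2655.
Surface direct beam = 1370 × 0.1971 × 0.2655 = 71.69 W/m².

72 W/m²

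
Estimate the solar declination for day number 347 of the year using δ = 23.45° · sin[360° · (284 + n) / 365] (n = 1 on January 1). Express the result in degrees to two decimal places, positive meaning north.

360 × (284 + 347) / 365 = 622.356°; sin(622.356°) = -0.9911.
δ = 23.45 × -0.9911 = -23.241° ≈ -23.24°.

-23.24°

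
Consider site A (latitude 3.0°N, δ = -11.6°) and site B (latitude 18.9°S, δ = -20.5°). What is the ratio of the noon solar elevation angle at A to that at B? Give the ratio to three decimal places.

0.853

A: 90° − |3.0 − (-11.6)| = 75.40°.
B: 90° − |-18.9 − (-20.5)| = 88.40°.
Ratio A/B = 75.4000 / 88.4000 = 0.8529.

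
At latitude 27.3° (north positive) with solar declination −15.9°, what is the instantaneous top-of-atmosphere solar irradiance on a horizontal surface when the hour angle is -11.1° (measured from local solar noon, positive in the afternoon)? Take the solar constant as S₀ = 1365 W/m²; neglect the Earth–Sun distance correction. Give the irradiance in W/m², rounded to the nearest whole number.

973 W/m²

cos θ_z = sin φ sin δ + cos φ cos δ cos H = (0.4586)(-0.2740) + (0.8886)(0.9617)(0.9813) = 0.7129.
Top-of-atmosphere irradiance = S₀ cos θ_z = 1365 × 0.7129 = 973.11 W/m².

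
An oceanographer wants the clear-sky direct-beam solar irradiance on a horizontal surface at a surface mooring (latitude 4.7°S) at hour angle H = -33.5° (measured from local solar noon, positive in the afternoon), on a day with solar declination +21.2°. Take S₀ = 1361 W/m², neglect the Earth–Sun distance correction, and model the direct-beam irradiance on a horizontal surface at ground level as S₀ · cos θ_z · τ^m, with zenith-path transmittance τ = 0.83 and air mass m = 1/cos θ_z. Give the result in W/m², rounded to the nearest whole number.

790 W/m²

cos θ_z = sin(-4.7°) sin(21.2°) + cos(-4.7°) cos(21.2°) cos(-33.50°) = -0.0296 + 0.7748 = 0.7452.
Air mass m = 1/cos θ_z = 1/0.7452 = 1.342; τ^m = 0.83^1.342 = 0.7788.
Surface direct beam = 1361 × 0.7452 × 0.7788 = 789.87 W/m².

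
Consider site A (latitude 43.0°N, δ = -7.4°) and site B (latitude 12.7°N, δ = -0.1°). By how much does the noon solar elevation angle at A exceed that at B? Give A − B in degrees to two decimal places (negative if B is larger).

-37.60°

A: 90° − |43.0 − (-7.4)| = 39.60°.
B: 90° − |12.7 − (-0.1)| = 77.20°.
A − B = 39.60 − 77.20 = -37.60°.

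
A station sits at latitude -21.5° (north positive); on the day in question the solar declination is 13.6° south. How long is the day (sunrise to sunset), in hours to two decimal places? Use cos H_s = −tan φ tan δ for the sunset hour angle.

−tan φ tan δ = −(-0.3939)(-0.2419) = -0.0953; H_s = arccos(-0.0953) = 95.47°.
Day length = 2 H_s / 15° h⁻¹ = 190.94° / 15 = 12.729 h.

12.73 hours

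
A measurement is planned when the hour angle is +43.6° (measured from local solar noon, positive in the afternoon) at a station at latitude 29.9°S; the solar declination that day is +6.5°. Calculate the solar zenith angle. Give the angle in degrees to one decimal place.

55.4°

With φ = -29.9°, δ = 6.5°, H = 43.60°: sin φ sin δ = -0.0564, cos φ cos δ cos H = 0.6237, so cos θ_z = 0.5673.
θ_z = arccos(0.5673) = 55.44°.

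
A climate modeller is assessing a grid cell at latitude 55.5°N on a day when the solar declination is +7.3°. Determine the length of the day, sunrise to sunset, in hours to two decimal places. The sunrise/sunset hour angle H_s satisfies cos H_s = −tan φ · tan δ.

13.43 hours

−tan φ tan δ = −(1.4550)(0.1281) = -0.1864; H_s = arccos(-0.1864) = 100.74°.
Day length = 2 H_s / 15° h⁻¹ = 201.48° / 15 = 13.432 h.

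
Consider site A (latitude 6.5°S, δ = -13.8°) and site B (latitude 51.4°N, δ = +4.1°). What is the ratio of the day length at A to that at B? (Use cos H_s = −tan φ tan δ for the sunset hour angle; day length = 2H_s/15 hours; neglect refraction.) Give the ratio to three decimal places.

A: H_s = arccos(−tan -6.5° · tan -13.8°) = 91.60°, so 2H_s/15 = 12.2133 h.
B: H_s = arccos(−tan 51.4° · tan 4.1°) = 95.15°, so 2H_s/15 = 12.6867 h.
Ratio A/B = 12.2133 / 12.6867 = 0.9627.

0.963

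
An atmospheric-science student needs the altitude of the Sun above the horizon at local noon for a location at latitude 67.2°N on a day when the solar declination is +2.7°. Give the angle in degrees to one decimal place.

At local solar noon the hour angle is zero, so the elevation is 90° − |φ − δ| = 90° − |67.2° − (2.7°)| = 90° − 64.5° = 25.5°.

25.5°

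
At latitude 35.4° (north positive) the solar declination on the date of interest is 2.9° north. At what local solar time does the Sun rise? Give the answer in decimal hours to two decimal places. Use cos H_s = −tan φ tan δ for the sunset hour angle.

5.86 h

cos H_s = −tan(35.4°) · tan(2.9°) = -0.0360, so H_s = arccos(-0.0360) = 92.06°.
Sunrise is at 12 − H_s/15 = 12 − 6.137 = 5.863 h local solar time.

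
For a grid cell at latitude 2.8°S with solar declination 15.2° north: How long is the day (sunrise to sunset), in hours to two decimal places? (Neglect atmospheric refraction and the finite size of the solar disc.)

−tan φ tan δ = −(-0.0489)(0.2717) = 0.0133; H_s = arccos(0.0133) = 89.24°.
Day length = 2 H_s / 15° h⁻¹ = 178.48° / 15 = 11.899 h.

11.90 hours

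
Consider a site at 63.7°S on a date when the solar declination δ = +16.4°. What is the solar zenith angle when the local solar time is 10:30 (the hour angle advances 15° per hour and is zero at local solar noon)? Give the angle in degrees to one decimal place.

Hour angle H = 15° × (10.5 − 12) = -22.50°.
cos θ_z = sin φ sin δ + cos φ cos δ cos H = (-0.8965)(0.2823) + (0.4431)(0.9593)(0.9239) = 0.1396.
θ_z = arccos(0.1396) = 81.98°.

82.0°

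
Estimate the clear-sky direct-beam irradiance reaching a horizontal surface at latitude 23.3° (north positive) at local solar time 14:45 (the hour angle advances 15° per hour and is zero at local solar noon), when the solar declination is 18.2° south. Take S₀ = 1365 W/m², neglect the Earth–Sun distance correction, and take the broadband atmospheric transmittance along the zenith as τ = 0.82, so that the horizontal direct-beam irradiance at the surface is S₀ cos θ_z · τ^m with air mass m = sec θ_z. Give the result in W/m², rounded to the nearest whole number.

501 W/m²

Hour angle H = 15° × (14.75 − 12) = 41.25°.
cos θ_z = sin φ sin δ + cos φ cos δ cos H = (0.3955)(-0.3123) + (0.9184)(0.9500)(0.7518) = 0.5324.
Air mass m = 1/cos θ_z = 1/0.5324 = 1.878; τ^m = 0.82^1.878 = 0.6889.
Surface direct beam = 1365 × 0.5324 × 0.6889 = 500.64 W/m².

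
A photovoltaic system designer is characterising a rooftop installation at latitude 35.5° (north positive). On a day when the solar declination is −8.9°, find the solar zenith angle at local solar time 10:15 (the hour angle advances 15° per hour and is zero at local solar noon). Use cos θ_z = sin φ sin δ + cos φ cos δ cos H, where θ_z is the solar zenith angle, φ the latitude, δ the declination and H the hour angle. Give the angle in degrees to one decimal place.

50.8°

Hour angle H = 15° × (10.25 − 12) = -26.25°.
With φ = 35.5°, δ = -8.9°, H = -26.25°: sin φ sin δ = -0.0898, cos φ cos δ cos H = 0.7214, so cos θ_z = 0.6316.
θ_z = arccos(0.6316) = 50.83°.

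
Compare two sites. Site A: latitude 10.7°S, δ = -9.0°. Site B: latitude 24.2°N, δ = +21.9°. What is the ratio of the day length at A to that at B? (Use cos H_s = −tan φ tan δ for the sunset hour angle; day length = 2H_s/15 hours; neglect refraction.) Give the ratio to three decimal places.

0.913

A: H_s = arccos(−tan -10.7° · tan -9.0°) = 91.71°, so 2H_s/15 = 12.2280 h.
B: H_s = arccos(−tan 24.2° · tan 21.9°) = 100.41°, so 2H_s/15 = 13.3880 h.
Ratio A/B = 12.2280 / 13.3880 = 0.9134.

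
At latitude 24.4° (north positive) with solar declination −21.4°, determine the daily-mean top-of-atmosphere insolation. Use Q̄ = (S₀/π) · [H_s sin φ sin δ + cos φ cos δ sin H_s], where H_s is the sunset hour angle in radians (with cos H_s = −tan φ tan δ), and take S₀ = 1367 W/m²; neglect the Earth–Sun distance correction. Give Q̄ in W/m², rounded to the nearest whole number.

272 W/m²

−tan φ tan δ = −(0.4536)(-0.3919) = 0.1778; H_s = arccos(0.1778) = 79.76°. In radians, H_s = 1.3921.
H_s sin φ sin δ = 1.3921 × 0.4131 × -0.3649 = -0.2098.
cos φ cos δ sin H_s = 0.9107 × 0.9311 × 0.9841 = 0.8345.
Q̄ = (1367/π) × (-0.2098 + 0.8345) = 435.13 × 0.6247 = 271.83 W/m².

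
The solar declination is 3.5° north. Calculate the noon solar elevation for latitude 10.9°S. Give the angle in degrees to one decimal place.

At local solar noon the hour angle is zero, so the elevation is 90° − |φ − δ| = 90° − |-10.9° − (3.5°)| = 90° − 14.4° = 75.6°.

75.6°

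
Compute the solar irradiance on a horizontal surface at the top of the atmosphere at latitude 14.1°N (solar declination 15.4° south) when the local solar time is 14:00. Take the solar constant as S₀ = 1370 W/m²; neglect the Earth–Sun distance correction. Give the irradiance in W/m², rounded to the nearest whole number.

1021 W/m²

Hour angle H = 15° × (14 − 12) = 30.00°.
cos θ_z = sin(14.1°) sin(-15.4°) + cos(14.1°) cos(-15.4°) cos(30.00°) = -0.0647 + 0.8098 = 0.7451.
Top-of-atmosphere irradiance = S₀ cos θ_z = 1370 × 0.7451 = 1020.79 W/m².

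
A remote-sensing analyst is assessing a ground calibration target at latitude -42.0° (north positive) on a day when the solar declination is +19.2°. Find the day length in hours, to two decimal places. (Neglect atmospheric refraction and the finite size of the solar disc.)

9.56 hours

−tan φ tan δ = −(-0.9004)(0.3482) = 0.3135; H_s = arccos(0.3135) = 71.73°.
Day length = 2 H_s / 15° h⁻¹ = 143.46° / 15 = 9.564 h.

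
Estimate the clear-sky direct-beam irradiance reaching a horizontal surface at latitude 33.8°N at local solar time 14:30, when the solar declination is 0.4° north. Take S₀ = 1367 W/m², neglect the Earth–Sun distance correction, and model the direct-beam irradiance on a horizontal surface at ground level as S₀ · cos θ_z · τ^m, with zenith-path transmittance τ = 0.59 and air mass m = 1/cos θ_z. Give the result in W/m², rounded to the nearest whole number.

409 W/m²

Hour angle H = 15° × (14.5 − 12) = 37.50°.
cos θ_z = sin φ sin δ + cos φ cos δ cos H = (0.5563)(0.0070) + (0.8310)(1.0000)(0.7934) = 0.6632.
Air mass m = 1/cos θ_z = 1/0.6632 = 1.508; τ^m = 0.59^1.508 = 0.4513.
Surface direct beam = 1367 × 0.6632 × 0.4513 = 409.15 W/m².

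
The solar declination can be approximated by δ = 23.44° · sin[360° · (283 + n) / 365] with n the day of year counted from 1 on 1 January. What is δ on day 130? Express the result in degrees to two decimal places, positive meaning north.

360 × (283 + 130) / 365 = 407.342°; sin(407.342°) = 0.7354.
δ = 23.44 × 0.7354 = 17.238° ≈ +17.24°.

+17.24°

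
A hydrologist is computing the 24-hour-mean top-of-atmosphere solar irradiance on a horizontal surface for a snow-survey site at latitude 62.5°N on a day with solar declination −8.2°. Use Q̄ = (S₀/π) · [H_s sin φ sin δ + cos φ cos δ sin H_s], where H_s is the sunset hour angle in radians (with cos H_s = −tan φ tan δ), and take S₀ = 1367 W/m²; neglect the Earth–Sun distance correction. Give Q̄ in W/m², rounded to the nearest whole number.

cos H_s = −tan(62.5°) · tan(-8.2°) = 0.2768, so H_s = arccos(0.2768) = 73.93°. In radians, H_s = 1.2903.
H_s sin φ sin δ = 1.2903 × 0.8870 × -0.1426 = -0.1632.
cos φ cos δ sin H_s = 0.4617 × 0.9898 × 0.9609 = 0.4391.
Q̄ = (1367/π) × (-0.1632 + 0.4391) = 435.13 × 0.2759 = 120.05 W/m².

120 W/m²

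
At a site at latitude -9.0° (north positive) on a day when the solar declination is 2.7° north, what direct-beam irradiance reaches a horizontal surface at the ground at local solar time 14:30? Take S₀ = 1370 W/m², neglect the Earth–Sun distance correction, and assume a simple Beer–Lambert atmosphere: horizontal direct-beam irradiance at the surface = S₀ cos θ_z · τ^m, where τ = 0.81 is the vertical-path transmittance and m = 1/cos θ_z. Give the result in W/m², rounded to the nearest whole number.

Hour angle H = 15° × (14.5 − 12) = 37.50°.
cos θ_z = sin(-9.0°) sin(2.7°) + cos(-9.0°) cos(2.7°) cos(37.50°) = -0.0074 + 0.7827 = 0.7753.
Air mass m = 1/cos θ_z = 1/0.7753 = 1.290; τ^m = 0.81^1.290 = 0.7620.
Surface direct beam = 1370 × 0.7753 × 0.7620 = 809.37 W/m².

809 W/m²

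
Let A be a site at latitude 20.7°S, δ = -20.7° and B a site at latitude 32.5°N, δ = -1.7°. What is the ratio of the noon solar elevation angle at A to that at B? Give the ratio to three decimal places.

1.613

A: 90° − |-20.7 − (-20.7)| = 90.00°.
B: 90° − |32.5 − (-1.7)| = 55.80°.
Ratio A/B = 90.0000 / 55.8000 = 1.6129.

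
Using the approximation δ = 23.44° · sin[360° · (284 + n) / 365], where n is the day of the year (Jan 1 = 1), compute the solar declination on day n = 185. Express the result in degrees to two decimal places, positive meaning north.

360 × (284 + 185) / 365 = 462.575°; sin(462.575°) = 0.9760.
δ = 23.44 × 0.9760 = 22.877° ≈ +22.88°.

+22.88°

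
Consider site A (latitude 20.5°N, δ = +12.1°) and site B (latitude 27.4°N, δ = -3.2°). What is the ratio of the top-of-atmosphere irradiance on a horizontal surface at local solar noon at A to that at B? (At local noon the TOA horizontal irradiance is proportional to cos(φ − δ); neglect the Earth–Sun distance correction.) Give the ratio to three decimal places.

1.149

A: cos θ_z = cos(20.5° − (12.1°)) = 0.9893.
B: cos θ_z = cos(27.4° − (-3.2°)) = 0.8607.
Ratio A/B = 0.9893 / 0.8607 = 1.1494.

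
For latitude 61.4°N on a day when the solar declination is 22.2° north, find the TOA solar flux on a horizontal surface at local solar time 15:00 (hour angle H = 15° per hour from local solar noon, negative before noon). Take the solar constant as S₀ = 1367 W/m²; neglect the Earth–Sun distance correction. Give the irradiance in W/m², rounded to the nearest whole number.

882 W/m²

Hour angle H = 15° × (15 − 12) = 45.00°.
cos θ_z = sin(61.4°) sin(22.2°) + cos(61.4°) cos(22.2°) cos(45.00°) = 0.3317 + 0.3134 = 0.6451.
Top-of-atmosphere irradiance = S₀ cos θ_z = 1367 × 0.6451 = 881.85 W/m².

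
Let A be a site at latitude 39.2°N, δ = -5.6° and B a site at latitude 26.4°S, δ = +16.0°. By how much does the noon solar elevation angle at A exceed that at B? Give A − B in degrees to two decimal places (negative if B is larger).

A: 90° − |39.2 − (-5.6)| = 45.20°.
B: 90° − |-26.4 − (16.0)| = 47.60°.
A − B = 45.20 − 47.60 = -2.40°.

-2.40°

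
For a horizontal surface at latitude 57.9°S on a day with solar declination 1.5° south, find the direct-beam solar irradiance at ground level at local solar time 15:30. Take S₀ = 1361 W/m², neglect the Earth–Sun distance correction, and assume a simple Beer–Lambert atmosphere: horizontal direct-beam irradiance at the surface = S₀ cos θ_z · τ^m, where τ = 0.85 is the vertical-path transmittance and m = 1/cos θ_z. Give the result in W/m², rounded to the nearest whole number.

294 W/m²

Hour angle H = 15° × (15.5 − 12) = 52.50°.
cos θ_z = sin(-57.9°) sin(-1.5°) + cos(-57.9°) cos(-1.5°) cos(52.50°) = 0.0222 + 0.3234 = 0.3456.
Air mass m = 1/cos θ_z = 1/0.3456 = 2.894; τ^m = 0.85^2.894 = 0.6248.
Surface direct beam = 1361 × 0.3456 × 0.6248 = 293.88 W/m².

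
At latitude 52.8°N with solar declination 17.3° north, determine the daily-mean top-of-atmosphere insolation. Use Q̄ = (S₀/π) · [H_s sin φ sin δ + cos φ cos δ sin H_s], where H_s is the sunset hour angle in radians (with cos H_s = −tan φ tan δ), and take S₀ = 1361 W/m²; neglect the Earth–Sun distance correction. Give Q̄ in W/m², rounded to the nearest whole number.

433 W/m²

−tan φ tan δ = −(1.3175)(0.3115) = -0.4104; H_s = arccos(-0.4104) = 114.23°. In radians, H_s = 1.9937.
H_s sin φ sin δ = 1.9937 × 0.7965 × 0.2974 = 0.4723.
cos φ cos δ sin H_s = 0.6046 × 0.9548 × 0.9119 = 0.5264.
Q̄ = (1361/π) × (0.4723 + 0.5264) = 433.22 × 0.9987 = 432.66 W/m².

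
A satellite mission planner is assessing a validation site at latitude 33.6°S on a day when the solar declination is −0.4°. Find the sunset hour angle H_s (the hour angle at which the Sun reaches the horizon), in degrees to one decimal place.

−tan φ tan δ = −(-0.6644)(-0.0070) = -0.0047; H_s = arccos(-0.0047) = 90.27°.

90.3°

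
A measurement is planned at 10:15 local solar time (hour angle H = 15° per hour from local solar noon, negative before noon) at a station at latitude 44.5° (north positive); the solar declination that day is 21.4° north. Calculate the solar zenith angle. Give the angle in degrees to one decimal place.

Hour angle H = 15° × (10.25 − 12) = -26.25°.
cos θ_z = sin φ sin δ + cos φ cos δ cos H = (0.7009)(0.3649) + (0.7133)(0.9311)(0.8969) = 0.8514.
θ_z = arccos(0.8514) = 31.64°.

31.6°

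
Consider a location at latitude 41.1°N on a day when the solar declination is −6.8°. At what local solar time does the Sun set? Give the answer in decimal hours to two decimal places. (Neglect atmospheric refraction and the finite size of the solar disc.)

−tan φ tan δ = −(0.8724)(-0.1192) = 0.1040; H_s = arccos(0.1040) = 84.03°.
Sunset is at 12 + H_s/15 = 12 + 5.602 = 17.602 h local solar time.

17.60 h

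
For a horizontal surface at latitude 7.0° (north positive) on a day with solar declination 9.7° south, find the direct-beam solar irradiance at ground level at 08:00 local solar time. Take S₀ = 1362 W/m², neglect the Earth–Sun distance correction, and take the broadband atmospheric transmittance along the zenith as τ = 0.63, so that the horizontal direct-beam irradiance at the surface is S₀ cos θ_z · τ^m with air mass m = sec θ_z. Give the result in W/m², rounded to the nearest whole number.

238 W/m²

Hour angle H = 15° × (8 − 12) = -60.00°.
cos θ_z = sin φ sin δ + cos φ cos δ cos H = (0.1219)(-0.1685) + (0.9925)(0.9857)(0.5000) = 0.4686.
Air mass m = 1/cos θ_z = 1/0.4686 = 2.134; τ^m = 0.63^2.134 = 0.3731.
Surface direct beam = 1362 × 0.4686 × 0.3731 = 238.12 W/m².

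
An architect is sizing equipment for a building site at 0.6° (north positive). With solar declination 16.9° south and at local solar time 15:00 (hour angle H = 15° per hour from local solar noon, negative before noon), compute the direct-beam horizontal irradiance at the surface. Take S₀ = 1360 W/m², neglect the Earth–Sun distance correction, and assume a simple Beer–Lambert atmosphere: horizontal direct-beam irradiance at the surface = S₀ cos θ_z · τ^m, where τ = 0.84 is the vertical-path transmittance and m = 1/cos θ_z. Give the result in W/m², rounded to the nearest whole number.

Hour angle H = 15° × (15 − 12) = 45.00°.
cos θ_z = sin φ sin δ + cos φ cos δ cos H = (0.0105)(-0.2907) + (0.9999)(0.9568)(0.7071) = 0.6734.
Air mass m = 1/cos θ_z = 1/0.6734 = 1.485; τ^m = 0.84^1.485 = 0.7719.
Surface direct beam = 1360 × 0.6734 × 0.7719 = 706.92 W/m².

707 W/m²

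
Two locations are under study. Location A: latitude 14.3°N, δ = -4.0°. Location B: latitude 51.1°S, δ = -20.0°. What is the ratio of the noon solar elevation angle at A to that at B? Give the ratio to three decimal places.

A: 90° − |14.3 − (-4.0)| = 71.70°.
B: 90° − |-51.1 − (-20.0)| = 58.90°.
Ratio A/B = 71.7000 / 58.9000 = 1.2173.

1.217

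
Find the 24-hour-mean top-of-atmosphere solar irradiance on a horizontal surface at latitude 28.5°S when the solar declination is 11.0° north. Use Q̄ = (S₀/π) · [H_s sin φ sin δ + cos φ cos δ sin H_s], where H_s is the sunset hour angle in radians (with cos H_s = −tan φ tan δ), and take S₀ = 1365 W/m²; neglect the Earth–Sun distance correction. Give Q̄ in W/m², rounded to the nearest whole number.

315 W/m²

The sunset hour angle satisfies cos H_s = −tan φ tan δ = 0.1055, giving H_s = 83.94°. In radians, H_s = 1.4650.
H_s sin φ sin δ = 1.4650 × -0.4772 × 0.1908 = -0.1334.
cos φ cos δ sin H_s = 0.8788 × 0.9816 × 0.9944 = 0.8578.
Q̄ = (1365/π) × (-0.1334 + 0.8578) = 434.49 × 0.7244 = 314.74 W/m².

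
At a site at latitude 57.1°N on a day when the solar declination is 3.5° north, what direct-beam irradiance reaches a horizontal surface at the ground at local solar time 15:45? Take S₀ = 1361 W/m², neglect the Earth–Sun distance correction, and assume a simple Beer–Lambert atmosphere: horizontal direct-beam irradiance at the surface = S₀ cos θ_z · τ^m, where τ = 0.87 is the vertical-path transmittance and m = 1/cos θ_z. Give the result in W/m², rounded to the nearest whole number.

323 W/m²

Hour angle H = 15° × (15.75 − 12) = 56.25°.
With φ = 57.1°, δ = 3.5°, H = 56.25°: sin φ sin δ = 0.0513, cos φ cos δ cos H = 0.3012, so cos θ_z = 0.3525.
Air mass m = 1/cos θ_z = 1/0.3525 = 2.837; τ^m = 0.87^2.837 = 0.6736.
Surface direct beam = 1361 × 0.3525 × 0.6736 = 323.16 W/m².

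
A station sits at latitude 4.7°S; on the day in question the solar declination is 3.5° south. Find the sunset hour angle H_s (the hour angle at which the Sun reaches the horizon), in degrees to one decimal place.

The sunset hour angle satisfies cos H_s = −tan φ tan δ = -0.0050, giving H_s = 90.29°.

90.3°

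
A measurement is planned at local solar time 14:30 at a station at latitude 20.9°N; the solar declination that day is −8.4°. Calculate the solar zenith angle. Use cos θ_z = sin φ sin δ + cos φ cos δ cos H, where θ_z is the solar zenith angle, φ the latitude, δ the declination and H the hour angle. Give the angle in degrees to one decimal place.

Hour angle H = 15° × (14.5 − 12) = 37.50°.
cos θ_z = sin φ sin δ + cos φ cos δ cos H = (0.3567)(-0.1461) + (0.9342)(0.9893)(0.7934) = 0.6811.
θ_z = arccos(0.6811) = 47.07°.

47.1°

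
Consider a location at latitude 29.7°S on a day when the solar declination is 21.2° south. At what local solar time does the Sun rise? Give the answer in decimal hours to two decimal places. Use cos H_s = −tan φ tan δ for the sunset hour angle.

cos H_s = −tan(-29.7°) · tan(-21.2°) = -0.2212, so H_s = arccos(-0.2212) = 102.78°.
Sunrise is at 12 − H_s/15 = 12 − 6.852 = 5.148 h local solar time.

5.15 h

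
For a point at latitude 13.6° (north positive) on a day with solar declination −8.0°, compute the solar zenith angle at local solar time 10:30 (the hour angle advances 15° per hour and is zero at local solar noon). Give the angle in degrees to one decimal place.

Hour angle H = 15° × (10.5 − 12) = -22.50°.
With φ = 13.6°, δ = -8.0°, H = -22.50°: sin φ sin δ = -0.0327, cos φ cos δ cos H = 0.8892, so cos θ_z = 0.8565.
θ_z = arccos(0.8565) = 31.07°.

31.1°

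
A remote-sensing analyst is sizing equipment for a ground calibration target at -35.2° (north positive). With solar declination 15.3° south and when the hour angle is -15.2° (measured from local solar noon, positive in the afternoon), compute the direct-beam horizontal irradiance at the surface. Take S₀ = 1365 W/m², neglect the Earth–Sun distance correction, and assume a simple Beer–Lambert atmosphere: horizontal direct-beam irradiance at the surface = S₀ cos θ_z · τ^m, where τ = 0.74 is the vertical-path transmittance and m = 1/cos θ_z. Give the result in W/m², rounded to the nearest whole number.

cos θ_z = sin(-35.2°) sin(-15.3°) + cos(-35.2°) cos(-15.3°) cos(-15.20°) = 0.1521 + 0.7606 = 0.9127.
Air mass m = 1/cos θ_z = 1/0.9127 = 1.096; τ^m = 0.74^1.096 = 0.7189.
Surface direct beam = 1365 × 0.9127 × 0.7189 = 895.63 W/m².

896 W/m²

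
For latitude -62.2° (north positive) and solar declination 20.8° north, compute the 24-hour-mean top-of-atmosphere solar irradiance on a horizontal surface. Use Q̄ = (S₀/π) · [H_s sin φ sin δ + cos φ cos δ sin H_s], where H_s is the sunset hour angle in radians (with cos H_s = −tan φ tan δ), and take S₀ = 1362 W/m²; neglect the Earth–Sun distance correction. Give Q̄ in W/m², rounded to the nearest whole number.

cos H_s = −tan(-62.2°) · tan(20.8°) = 0.7205, so H_s = arccos(0.7205) = 43.90°. In radians, H_s = 0.7662.
H_s sin φ sin δ = 0.7662 × -0.8846 × 0.3551 = -0.2407.
cos φ cos δ sin H_s = 0.4664 × 0.9348 × 0.6934 = 0.3023.
Q̄ = (1362/π) × (-0.2407 + 0.3023) = 433.54 × 0.0616 = 26.71 W/m².

27 W/m²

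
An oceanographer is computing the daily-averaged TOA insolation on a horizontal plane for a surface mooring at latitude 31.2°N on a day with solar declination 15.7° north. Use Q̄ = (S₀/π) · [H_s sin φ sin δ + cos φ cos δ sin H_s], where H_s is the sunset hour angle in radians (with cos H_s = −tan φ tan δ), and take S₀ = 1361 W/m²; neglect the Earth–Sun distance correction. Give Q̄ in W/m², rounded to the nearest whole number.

cos H_s = −tan(31.2°) · tan(15.7°) = -0.1702, so H_s = arccos(-0.1702) = 99.80°. In radians, H_s = 1.7418.
H_s sin φ sin δ = 1.7418 × 0.5180 × 0.2706 = 0.2441.
cos φ cos δ sin H_s = 0.8554 × 0.9627 × 0.9854 = 0.8115.
Q̄ = (1361/π) × (0.2441 + 0.8115) = 433.22 × 1.0556 = 457.31 W/m².

457 W/m²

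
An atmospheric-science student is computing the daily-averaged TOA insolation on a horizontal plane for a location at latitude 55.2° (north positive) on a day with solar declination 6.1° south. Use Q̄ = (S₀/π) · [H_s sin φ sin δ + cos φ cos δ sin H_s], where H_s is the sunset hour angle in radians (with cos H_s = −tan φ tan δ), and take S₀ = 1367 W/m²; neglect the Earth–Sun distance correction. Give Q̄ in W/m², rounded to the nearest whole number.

190 W/m²

−tan φ tan δ = −(1.4388)(-0.1069) = 0.1538; H_s = arccos(0.1538) = 81.15°. In radians, H_s = 1.4163.
H_s sin φ sin δ = 1.4163 × 0.8211 × -0.1063 = -0.1236.
cos φ cos δ sin H_s = 0.5707 × 0.9943 × 0.9881 = 0.5607.
Q̄ = (1367/π) × (-0.1236 + 0.5607) = 435.13 × 0.4371 = 190.20 W/m².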